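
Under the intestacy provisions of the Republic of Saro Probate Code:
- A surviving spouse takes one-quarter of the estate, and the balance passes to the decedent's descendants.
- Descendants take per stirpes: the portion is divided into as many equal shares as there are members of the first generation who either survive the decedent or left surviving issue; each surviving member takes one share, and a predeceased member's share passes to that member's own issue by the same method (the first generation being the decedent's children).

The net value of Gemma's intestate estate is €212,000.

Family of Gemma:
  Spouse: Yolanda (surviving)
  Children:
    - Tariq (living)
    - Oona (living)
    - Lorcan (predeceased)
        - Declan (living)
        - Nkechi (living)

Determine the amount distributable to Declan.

Yolanda takes one-quarter of €212,000 = €53,000. The remaining €159,000 passes to the descendants.
The descendants' portion (€159,000) is divided into 3 shares of €53,000: Tariq and Oona each take €53,000; Lorcan's €53,000 share passes to Lorcan's issue.
Lorcan's share (€53,000) is divided into 2 shares of €26,500: Declan and Nkechi each take €26,500.

Declan receives €26,500.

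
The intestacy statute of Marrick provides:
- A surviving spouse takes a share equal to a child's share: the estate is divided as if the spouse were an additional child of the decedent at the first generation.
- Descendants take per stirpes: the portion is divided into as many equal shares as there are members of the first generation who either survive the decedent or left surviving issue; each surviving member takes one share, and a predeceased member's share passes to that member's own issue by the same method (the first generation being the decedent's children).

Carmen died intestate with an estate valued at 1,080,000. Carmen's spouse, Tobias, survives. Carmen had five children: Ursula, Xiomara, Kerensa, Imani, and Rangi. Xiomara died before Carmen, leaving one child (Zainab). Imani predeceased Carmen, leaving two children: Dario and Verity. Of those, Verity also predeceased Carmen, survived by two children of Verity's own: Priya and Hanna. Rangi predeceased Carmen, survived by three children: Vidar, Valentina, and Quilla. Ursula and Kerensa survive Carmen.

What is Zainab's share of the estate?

The spouse counts as an additional share at the children's level, so there are 6 primary shares of 180,000. Tobias takes one such share (180,000).
The children's combined portion (900,000) is divided into 5 shares of 180,000: Ursula and Kerensa each take 180,000; Xiomara's 180,000 share passes to Xiomara's issue; Imani's 180,000 share passes to Imani's issue; Rangi's 180,000 share passes to Rangi's issue.
Xiomara's share (180,000) passes entirely to Zainab.
Imani's share (180,000) is divided into 2 shares of 90,000: Dario takes 90,000; Verity's 90,000 share passes to Verity's issue.
Verity's share (90,000) is divided into 2 shares of 45,000: Priya and Hanna each take 45,000.
Rangi's share (180,000) is divided into 3 shares of 60,000: Vidar, Valentina, and Quilla each take 60,000.

Zainab receives 180,000.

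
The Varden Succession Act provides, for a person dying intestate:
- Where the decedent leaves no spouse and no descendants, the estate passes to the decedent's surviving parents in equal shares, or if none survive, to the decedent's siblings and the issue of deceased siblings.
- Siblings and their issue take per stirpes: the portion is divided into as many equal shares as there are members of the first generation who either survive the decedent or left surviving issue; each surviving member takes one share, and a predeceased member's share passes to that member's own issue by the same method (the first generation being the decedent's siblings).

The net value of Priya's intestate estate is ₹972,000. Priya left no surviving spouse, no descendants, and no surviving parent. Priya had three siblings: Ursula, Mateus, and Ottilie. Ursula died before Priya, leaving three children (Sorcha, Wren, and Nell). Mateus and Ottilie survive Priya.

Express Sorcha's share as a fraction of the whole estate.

The entire ₹972,000 passes to the siblings and their issue.
That amount (₹972,000) is divided into 3 shares of ₹324,000: Mateus and Ottilie each take ₹324,000; Ursula's ₹324,000 share passes to Ursula's issue.
Ursula's share (₹324,000) is divided into 3 shares of ₹108,000: Sorcha, Wren, and Nell each take ₹108,000.

Sorcha receives 1/9 of the estate.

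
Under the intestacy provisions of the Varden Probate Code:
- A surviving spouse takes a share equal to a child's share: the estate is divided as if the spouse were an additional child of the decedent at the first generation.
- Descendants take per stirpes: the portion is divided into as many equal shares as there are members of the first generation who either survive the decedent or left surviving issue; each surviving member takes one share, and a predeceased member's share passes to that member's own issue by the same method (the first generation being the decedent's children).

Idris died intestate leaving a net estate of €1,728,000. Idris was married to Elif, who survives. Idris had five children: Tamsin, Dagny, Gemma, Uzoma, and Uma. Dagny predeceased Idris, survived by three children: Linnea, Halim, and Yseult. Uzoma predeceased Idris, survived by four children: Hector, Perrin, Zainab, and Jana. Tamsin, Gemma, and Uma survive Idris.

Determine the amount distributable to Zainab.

Zainab receives €72,000.

The spouse counts as an additional share at the children's level, so there are 6 primary shares of €288,000. Elif takes one such share (€288,000).
The children's combined portion (€1,440,000) is divided into 5 shares of €288,000: Tamsin, Gemma, and Uma each take €288,000; Dagny's €288,000 share passes to Dagny's issue; Uzoma's €288,000 share passes to Uzoma's issue.
Dagny's share (€288,000) is divided into 3 shares of €96,000: Linnea, Halim, and Yseult each take €96,000.
Uzoma's share (€288,000) is divided into 4 shares of €72,000: Hector, Perrin, Zainab, and Jana each take €72,000.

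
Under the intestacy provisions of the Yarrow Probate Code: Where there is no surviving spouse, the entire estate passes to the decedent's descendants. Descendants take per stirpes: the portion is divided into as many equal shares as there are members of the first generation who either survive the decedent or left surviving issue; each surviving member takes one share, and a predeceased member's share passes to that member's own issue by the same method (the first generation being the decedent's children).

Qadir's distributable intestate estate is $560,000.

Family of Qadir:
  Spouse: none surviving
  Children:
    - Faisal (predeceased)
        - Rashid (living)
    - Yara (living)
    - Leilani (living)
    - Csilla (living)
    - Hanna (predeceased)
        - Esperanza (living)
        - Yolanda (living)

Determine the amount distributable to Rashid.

The entire $560,000 passes to the descendants.
That amount ($560,000) is divided into 5 shares of $112,000: Yara, Leilani, and Csilla each take $112,000; Faisal's $112,000 share passes to Faisal's issue; Hanna's $112,000 share passes to Hanna's issue.
Faisal's share ($112,000) passes entirely to Rashid.
Hanna's share ($112,000) is divided into 2 shares of $56,000: Esperanza and Yolanda each take $56,000.

Rashid receives $112,000.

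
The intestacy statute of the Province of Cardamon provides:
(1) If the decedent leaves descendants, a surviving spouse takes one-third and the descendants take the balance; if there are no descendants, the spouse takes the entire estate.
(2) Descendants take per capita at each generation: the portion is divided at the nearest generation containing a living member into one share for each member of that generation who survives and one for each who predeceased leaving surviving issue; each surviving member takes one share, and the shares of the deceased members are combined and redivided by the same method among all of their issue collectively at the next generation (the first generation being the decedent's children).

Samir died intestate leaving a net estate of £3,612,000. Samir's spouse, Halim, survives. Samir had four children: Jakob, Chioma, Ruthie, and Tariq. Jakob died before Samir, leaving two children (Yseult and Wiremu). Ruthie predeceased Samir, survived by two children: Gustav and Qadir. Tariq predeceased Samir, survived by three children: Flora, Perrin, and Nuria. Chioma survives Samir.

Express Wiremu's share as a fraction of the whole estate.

Halim takes one-third of £3,612,000 = £1,204,000. The remaining £2,408,000 passes to the descendants.
The descendants' portion (£2,408,000) is divided at the children's generation into 4 shares of £602,000. Chioma takes £602,000. The 3 shares of the deceased (Jakob, Ruthie, and Tariq) are combined into a pool of £1,806,000.
That pool (£1,806,000) is divided at the grandchildren's generation equally among Yseult, Wiremu, Gustav, Qadir, Flora, Perrin, and Nuria: £258,000 each.

Wiremu receives 1/14 of the estate.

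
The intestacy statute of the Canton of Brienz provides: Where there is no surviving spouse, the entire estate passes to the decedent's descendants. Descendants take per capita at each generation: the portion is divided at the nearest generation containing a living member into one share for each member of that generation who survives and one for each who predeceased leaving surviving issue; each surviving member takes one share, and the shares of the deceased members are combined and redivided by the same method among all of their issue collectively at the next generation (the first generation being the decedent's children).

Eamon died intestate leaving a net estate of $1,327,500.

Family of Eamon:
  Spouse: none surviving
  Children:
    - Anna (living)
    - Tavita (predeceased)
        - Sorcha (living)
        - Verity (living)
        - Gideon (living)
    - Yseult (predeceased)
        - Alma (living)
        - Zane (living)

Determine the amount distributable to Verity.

Verity receives $177,000.

The entire $1,327,500 passes to the descendants.
That amount ($1,327,500) is divided at the children's generation into 3 shares of $442,500. Anna takes $442,500. The 2 shares of the deceased (Tavita and Yseult) are combined into a pool of $885,000.
That pool ($885,000) is divided at the grandchildren's generation equally among Sorcha, Verity, Gideon, Alma, and Zane: $177,000 each.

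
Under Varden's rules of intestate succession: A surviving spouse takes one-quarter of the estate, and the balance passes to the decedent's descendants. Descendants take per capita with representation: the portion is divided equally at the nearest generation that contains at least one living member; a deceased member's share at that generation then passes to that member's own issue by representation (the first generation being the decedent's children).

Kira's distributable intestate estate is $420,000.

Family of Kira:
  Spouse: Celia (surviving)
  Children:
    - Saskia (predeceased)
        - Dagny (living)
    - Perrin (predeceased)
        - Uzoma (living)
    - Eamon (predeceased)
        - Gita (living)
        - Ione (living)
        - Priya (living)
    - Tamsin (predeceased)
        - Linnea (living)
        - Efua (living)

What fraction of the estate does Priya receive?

Priya receives 3/28 of the estate.

Celia takes one-quarter of $420,000 = $105,000. The remaining $315,000 passes to the descendants.
No child survives, so the initial division is made at the grandchildren's generation.
The descendants' portion ($315,000) is divided into 7 shares of $45,000: Dagny, Uzoma, Gita, Ione, Priya, Linnea, and Efua each take $45,000.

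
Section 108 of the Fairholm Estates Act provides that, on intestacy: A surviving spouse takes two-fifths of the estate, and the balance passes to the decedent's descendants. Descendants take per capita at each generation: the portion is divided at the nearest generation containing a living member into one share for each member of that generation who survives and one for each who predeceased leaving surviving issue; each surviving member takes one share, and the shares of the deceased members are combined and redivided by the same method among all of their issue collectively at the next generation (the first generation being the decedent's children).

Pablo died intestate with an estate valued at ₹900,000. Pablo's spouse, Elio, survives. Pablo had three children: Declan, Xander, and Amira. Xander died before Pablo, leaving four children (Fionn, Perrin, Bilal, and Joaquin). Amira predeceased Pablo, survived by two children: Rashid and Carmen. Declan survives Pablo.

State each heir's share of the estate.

Elio takes two-fifths of ₹900,000 = ₹360,000. The remaining ₹540,000 passes to the descendants.
The descendants' portion (₹540,000) is divided at the children's generation into 3 shares of ₹180,000. Declan takes ₹180,000. The 2 shares of the deceased (Xander and Amira) are combined into a pool of ₹360,000.
That pool (₹360,000) is divided at the grandchildren's generation equally among Fionn, Perrin, Bilal, Joaquin, Rashid, and Carmen: ₹60,000 each.

Elio: ₹360,000; Declan: ₹180,000; Fionn: ₹60,000; Perrin: ₹60,000; Bilal: ₹60,000; Joaquin: ₹60,000; Rashid: ₹60,000; Carmen: ₹60,000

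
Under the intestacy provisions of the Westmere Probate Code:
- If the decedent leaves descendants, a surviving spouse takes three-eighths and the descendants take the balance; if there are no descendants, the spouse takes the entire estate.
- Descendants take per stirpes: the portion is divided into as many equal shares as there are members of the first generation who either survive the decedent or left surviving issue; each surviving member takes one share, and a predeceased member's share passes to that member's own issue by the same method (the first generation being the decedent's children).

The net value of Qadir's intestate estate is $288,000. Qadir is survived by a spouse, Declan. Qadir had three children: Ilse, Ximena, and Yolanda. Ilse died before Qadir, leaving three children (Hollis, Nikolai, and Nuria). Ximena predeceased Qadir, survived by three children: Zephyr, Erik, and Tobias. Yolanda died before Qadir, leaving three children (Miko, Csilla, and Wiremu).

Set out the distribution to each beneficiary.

Declan: $108,000; Hollis: $20,000; Nikolai: $20,000; Nuria: $20,000; Zephyr: $20,000; Erik: $20,000; Tobias: $20,000; Miko: $20,000; Csilla: $20,000; Wiremu: $20,000

Declan takes three-eighths of $288,000 = $108,000. The remaining $180,000 passes to the descendants.
The descendants' portion ($180,000) is divided into 3 shares of $60,000: Ilse's $60,000 share passes to Ilse's issue; Ximena's $60,000 share passes to Ximena's issue; Yolanda's $60,000 share passes to Yolanda's issue.
Ilse's share ($60,000) is divided into 3 shares of $20,000: Hollis, Nikolai, and Nuria each take $20,000.
Ximena's share ($60,000) is divided into 3 shares of $20,000: Zephyr, Erik, and Tobias each take $20,000.
Yolanda's share ($60,000) is divided into 3 shares of $20,000: Miko, Csilla, and Wiremu each take $20,000.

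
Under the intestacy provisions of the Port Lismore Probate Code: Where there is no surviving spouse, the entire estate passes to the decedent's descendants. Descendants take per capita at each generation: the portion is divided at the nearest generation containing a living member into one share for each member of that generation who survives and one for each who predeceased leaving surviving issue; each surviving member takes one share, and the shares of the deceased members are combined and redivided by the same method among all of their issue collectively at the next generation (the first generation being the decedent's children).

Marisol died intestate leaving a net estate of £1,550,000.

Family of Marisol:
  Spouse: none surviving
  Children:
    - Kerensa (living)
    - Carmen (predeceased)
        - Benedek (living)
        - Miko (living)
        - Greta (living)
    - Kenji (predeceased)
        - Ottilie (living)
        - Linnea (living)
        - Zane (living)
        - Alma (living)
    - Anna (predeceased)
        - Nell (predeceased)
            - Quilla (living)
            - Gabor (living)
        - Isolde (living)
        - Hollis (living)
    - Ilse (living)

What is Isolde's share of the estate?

Isolde receives £93,000.

The entire £1,550,000 passes to the descendants.
That amount (£1,550,000) is divided at the children's generation into 5 shares of £310,000. Kerensa and Ilse each take £310,000. The 3 shares of the deceased (Carmen, Kenji, and Anna) are combined into a pool of £930,000.
That pool (£930,000) is divided at the grandchildren's generation into 10 shares of £93,000. Benedek, Miko, Greta, Ottilie, Linnea, Zane, Alma, Isolde, and Hollis each take £93,000. The remaining share for the deceased Nell (£93,000) is carried to the next generation.
That pool (£93,000) is divided at the great-grandchildren's generation equally among Quilla and Gabor: £46,500 each.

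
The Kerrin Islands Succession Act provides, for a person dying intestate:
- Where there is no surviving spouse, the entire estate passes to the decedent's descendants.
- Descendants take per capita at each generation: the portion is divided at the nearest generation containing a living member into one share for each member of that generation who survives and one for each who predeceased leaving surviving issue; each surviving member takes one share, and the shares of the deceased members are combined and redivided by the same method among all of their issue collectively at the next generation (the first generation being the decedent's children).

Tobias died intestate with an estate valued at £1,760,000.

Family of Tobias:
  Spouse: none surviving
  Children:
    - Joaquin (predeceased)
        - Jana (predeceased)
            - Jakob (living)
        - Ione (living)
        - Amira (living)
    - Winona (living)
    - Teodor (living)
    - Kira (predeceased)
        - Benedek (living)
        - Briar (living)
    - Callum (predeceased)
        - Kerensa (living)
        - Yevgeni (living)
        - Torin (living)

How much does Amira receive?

Amira receives £132,000.

The entire £1,760,000 passes to the descendants.
That amount (£1,760,000) is divided at the children's generation into 5 shares of £352,000. Winona and Teodor each take £352,000. The 3 shares of the deceased (Joaquin, Kira, and Callum) are combined into a pool of £1,056,000.
That pool (£1,056,000) is divided at the grandchildren's generation into 8 shares of £132,000. Ione, Amira, Benedek, Briar, Kerensa, Yevgeni, and Torin each take £132,000. The remaining share for the deceased Jana (£132,000) is carried to the next generation.
That pool (£132,000) passes entirely to Jakob, the sole taker at the great-grandchildren's generation.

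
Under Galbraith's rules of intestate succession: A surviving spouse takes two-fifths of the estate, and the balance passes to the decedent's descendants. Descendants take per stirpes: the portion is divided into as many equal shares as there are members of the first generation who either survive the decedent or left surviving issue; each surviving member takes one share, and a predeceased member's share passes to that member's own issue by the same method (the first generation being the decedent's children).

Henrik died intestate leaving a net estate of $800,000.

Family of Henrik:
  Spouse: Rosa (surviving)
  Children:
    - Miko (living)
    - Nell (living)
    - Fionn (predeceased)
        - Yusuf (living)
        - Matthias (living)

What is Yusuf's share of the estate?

Yusuf receives $80,000.

Rosa takes two-fifths of $800,000 = $320,000. The remaining $480,000 passes to the descendants.
The descendants' portion ($480,000) is divided into 3 shares of $160,000: Miko and Nell each take $160,000; Fionn's $160,000 share passes to Fionn's issue.
Fionn's share ($160,000) is divided into 2 shares of $80,000: Yusuf and Matthias each take $80,000.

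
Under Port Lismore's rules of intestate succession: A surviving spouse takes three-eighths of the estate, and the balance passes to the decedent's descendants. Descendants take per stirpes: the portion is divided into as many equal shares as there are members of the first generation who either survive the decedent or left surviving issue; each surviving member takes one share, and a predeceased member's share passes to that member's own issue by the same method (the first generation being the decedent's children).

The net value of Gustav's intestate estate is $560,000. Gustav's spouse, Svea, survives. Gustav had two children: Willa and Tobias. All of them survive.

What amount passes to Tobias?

Svea takes three-eighths of $560,000 = $210,000. The remaining $350,000 passes to the descendants.
The descendants' portion ($350,000) is divided into 2 shares of $175,000: Willa and Tobias each take $175,000.

Tobias receives $175,000.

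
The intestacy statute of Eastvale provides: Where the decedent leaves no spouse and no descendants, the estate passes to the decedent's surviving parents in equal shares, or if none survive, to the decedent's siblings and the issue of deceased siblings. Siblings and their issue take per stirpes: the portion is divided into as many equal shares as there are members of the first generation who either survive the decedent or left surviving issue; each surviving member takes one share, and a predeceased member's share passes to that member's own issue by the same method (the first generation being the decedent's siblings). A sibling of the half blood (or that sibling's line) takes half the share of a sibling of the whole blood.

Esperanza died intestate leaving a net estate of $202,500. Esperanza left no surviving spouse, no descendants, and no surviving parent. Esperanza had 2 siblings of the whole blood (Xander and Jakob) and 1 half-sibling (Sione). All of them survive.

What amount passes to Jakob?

Jakob receives $81,000.

The entire $202,500 passes to the siblings and their issue.
Counting each half-blood sibling's line as half a unit, there are 5/2 units in $202,500, so one unit is $81,000. Whole-blood lines (Xander and Jakob) take $81,000 each; half-blood lines (Sione) take $40,500 each.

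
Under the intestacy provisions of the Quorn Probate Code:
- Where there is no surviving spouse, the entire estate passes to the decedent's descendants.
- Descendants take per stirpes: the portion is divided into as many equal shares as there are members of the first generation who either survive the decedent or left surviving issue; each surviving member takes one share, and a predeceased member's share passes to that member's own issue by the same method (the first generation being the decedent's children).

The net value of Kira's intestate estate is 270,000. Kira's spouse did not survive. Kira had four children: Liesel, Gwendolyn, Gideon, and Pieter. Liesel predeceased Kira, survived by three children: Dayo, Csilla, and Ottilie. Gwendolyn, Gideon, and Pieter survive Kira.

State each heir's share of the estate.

Dayo: 22,500; Csilla: 22,500; Ottilie: 22,500; Gwendolyn: 67,500; Gideon: 67,500; Pieter: 67,500

The entire 270,000 passes to the descendants.
That amount (270,000) is divided into 4 shares of 67,500: Gwendolyn, Gideon, and Pieter each take 67,500; Liesel's 67,500 share passes to Liesel's issue.
Liesel's share (67,500) is divided into 3 shares of 22,500: Dayo, Csilla, and Ottilie each take 22,500.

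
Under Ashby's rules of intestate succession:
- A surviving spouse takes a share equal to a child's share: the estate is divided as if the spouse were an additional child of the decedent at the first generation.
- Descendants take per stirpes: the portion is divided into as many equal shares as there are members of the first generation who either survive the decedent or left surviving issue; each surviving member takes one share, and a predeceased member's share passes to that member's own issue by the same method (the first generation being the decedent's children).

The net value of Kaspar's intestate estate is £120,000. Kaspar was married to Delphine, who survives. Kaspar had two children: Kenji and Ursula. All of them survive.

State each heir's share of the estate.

Delphine: £40,000; Kenji: £40,000; Ursula: £40,000

The spouse counts as an additional share at the children's level, so there are 3 primary shares of £40,000. Delphine takes one such share (£40,000).
The children's combined portion (£80,000) is divided into 2 shares of £40,000: Kenji and Ursula each take £40,000.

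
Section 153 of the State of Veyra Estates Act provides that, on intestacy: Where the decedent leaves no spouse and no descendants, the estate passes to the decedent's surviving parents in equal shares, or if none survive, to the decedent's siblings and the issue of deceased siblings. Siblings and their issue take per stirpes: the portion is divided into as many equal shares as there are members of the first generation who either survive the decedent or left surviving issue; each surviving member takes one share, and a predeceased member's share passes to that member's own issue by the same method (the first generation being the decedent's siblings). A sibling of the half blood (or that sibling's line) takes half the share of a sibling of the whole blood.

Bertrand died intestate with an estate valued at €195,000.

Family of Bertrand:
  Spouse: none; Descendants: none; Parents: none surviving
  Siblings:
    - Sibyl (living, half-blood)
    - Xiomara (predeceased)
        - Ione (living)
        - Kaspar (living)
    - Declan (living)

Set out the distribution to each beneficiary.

The entire €195,000 passes to the siblings and their issue.
Counting each half-blood sibling's line as half a unit, there are 5/2 units in €195,000, so one unit is €78,000. Whole-blood lines (Xiomara and Declan) take €78,000 each; half-blood lines (Sibyl) take €39,000 each.
Xiomara's share (€78,000) is divided into 2 shares of €39,000: Ione and Kaspar each take €39,000.

Sibyl: €39,000; Ione: €39,000; Kaspar: €39,000; Declan: €78,000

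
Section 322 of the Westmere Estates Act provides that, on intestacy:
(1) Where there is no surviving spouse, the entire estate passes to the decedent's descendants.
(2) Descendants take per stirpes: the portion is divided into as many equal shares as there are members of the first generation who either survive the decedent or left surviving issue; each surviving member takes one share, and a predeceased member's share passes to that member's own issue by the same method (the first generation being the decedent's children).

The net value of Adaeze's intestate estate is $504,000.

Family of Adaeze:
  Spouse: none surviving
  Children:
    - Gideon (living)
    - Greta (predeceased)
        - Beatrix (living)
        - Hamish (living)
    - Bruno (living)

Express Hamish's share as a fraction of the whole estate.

Hamish receives 1/6 of the estate.

The entire $504,000 passes to the descendants.
That amount ($504,000) is divided into 3 shares of $168,000: Gideon and Bruno each take $168,000; Greta's $168,000 share passes to Greta's issue.
Greta's share ($168,000) is divided into 2 shares of $84,000: Beatrix and Hamish each take $84,000.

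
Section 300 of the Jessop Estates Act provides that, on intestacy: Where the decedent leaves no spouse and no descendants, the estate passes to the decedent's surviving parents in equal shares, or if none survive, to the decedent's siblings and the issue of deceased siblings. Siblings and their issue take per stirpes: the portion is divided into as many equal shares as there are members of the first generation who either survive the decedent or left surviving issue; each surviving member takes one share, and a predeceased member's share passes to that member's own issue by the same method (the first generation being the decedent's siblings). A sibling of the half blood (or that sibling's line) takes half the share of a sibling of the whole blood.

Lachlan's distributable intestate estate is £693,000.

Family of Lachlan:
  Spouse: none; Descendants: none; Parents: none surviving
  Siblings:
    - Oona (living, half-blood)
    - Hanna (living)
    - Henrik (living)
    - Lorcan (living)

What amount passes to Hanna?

Hanna receives £198,000.

The entire £693,000 passes to the siblings and their issue.
Counting each half-blood sibling's line as half a unit, there are 7/2 units in £693,000, so one unit is £198,000. Whole-blood lines (Hanna, Henrik, and Lorcan) take £198,000 each; half-blood lines (Oona) take £99,000 each.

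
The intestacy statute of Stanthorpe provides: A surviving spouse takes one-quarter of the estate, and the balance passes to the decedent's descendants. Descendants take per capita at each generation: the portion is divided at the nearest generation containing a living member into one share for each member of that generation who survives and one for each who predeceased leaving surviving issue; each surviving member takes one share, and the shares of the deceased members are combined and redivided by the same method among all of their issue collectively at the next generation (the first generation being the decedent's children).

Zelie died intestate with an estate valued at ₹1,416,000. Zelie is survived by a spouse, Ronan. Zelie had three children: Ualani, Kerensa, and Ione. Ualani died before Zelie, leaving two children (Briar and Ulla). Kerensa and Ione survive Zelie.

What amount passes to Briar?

Ronan takes one-quarter of ₹1,416,000 = ₹354,000. The remaining ₹1,062,000 passes to the descendants.
The descendants' portion (₹1,062,000) is divided at the children's generation into 3 shares of ₹354,000. Kerensa and Ione each take ₹354,000. The remaining share for the deceased Ualani (₹354,000) is carried to the next generation.
That pool (₹354,000) is divided at the grandchildren's generation equally among Briar and Ulla: ₹177,000 each.

Briar receives ₹177,000.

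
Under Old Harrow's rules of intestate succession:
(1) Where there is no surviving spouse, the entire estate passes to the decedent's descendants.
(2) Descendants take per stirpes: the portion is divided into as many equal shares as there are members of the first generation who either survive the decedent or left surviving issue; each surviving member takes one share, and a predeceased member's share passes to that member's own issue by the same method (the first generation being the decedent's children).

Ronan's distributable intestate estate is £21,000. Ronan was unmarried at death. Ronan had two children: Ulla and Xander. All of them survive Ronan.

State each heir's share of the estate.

The entire £21,000 passes to the descendants.
That amount (£21,000) is divided into 2 shares of £10,500: Ulla and Xander each take £10,500.

Ulla: £10,500; Xander: £10,500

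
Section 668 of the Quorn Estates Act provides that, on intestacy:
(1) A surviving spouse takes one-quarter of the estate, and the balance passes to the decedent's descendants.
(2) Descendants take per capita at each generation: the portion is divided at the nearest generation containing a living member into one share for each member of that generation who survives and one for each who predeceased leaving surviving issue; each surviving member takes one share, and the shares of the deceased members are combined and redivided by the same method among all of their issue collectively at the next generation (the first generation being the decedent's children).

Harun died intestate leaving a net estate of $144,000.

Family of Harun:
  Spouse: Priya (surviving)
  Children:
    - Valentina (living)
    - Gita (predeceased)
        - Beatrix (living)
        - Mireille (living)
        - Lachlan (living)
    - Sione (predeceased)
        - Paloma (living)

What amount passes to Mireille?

Priya takes one-quarter of $144,000 = $36,000. The remaining $108,000 passes to the descendants.
The descendants' portion ($108,000) is divided at the children's generation into 3 shares of $36,000. Valentina takes $36,000. The 2 shares of the deceased (Gita and Sione) are combined into a pool of $72,000.
That pool ($72,000) is divided at the grandchildren's generation equally among Beatrix, Mireille, Lachlan, and Paloma: $18,000 each.

Mireille receives $18,000.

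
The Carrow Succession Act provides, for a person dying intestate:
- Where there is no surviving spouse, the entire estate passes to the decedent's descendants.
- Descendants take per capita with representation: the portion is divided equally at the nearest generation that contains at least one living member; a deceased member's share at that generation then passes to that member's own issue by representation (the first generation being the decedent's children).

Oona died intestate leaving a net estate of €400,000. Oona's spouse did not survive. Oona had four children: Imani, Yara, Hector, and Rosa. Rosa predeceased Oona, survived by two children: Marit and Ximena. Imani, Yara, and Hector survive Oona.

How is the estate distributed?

Imani: €100,000; Yara: €100,000; Hector: €100,000; Marit: €50,000; Ximena: €50,000

The entire €400,000 passes to the descendants.
That amount (€400,000) is divided into 4 shares of €100,000: Imani, Yara, and Hector each take €100,000; Rosa's €100,000 share passes to Rosa's issue.
Rosa's share (€100,000) is divided into 2 shares of €50,000: Marit and Ximena each take €50,000.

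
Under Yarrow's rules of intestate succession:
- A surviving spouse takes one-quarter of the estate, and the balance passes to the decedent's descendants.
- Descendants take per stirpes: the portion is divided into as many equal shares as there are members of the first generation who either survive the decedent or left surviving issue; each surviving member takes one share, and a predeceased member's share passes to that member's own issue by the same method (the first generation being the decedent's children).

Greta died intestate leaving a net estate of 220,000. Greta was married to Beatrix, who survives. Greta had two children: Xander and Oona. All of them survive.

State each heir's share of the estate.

Beatrix takes one-quarter of 220,000 = 55,000. The remaining 165,000 passes to the descendants.
The descendants' portion (165,000) is divided into 2 shares of 82,500: Xander and Oona each take 82,500.

Beatrix: 55,000; Xander: 82,500; Oona: 82,500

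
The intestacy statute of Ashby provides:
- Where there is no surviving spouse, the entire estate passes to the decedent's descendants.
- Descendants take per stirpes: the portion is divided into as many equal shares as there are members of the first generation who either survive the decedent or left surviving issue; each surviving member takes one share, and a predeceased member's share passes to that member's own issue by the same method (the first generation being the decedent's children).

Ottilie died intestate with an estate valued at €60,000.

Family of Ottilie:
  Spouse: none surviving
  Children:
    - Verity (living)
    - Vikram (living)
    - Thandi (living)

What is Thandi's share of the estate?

The entire €60,000 passes to the descendants.
That amount (€60,000) is divided into 3 shares of €20,000: Verity, Vikram, and Thandi each take €20,000.

Thandi receives €20,000.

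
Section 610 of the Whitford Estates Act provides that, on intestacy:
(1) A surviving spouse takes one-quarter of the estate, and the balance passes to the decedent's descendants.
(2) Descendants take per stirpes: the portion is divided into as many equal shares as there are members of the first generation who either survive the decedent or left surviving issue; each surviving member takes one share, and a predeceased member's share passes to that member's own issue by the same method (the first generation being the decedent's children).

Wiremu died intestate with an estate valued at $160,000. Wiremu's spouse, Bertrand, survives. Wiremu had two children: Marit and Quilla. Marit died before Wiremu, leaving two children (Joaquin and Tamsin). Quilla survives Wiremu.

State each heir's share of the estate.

Bertrand: $40,000; Joaquin: $30,000; Tamsin: $30,000; Quilla: $60,000

Bertrand takes one-quarter of $160,000 = $40,000. The remaining $120,000 passes to the descendants.
The descendants' portion ($120,000) is divided into 2 shares of $60,000: Quilla takes $60,000; Marit's $60,000 share passes to Marit's issue.
Marit's share ($60,000) is divided into 2 shares of $30,000: Joaquin and Tamsin each take $30,000.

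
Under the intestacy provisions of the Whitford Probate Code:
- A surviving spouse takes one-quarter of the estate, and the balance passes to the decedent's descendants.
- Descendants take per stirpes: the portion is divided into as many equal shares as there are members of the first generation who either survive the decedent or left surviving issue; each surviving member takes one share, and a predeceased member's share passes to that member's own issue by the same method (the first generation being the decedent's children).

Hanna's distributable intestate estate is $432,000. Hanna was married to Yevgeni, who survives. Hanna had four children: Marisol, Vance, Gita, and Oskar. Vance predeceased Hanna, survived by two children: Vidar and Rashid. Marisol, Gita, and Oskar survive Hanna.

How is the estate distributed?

Yevgeni takes one-quarter of $432,000 = $108,000. The remaining $324,000 passes to the descendants.
The descendants' portion ($324,000) is divided into 4 shares of $81,000: Marisol, Gita, and Oskar each take $81,000; Vance's $81,000 share passes to Vance's issue.
Vance's share ($81,000) is divided into 2 shares of $40,500: Vidar and Rashid each take $40,500.

Yevgeni: $108,000; Marisol: $81,000; Vidar: $40,500; Rashid: $40,500; Gita: $81,000; Oskar: $81,000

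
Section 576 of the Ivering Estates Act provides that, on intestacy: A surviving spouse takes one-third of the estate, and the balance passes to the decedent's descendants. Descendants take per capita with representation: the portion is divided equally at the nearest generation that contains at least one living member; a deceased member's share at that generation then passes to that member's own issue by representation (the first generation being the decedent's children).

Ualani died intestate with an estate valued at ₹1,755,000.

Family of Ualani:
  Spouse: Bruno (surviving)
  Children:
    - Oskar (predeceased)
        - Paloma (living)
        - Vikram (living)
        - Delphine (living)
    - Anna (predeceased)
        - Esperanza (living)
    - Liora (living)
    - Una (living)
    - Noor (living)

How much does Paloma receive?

Paloma receives ₹78,000.

Bruno takes one-third of ₹1,755,000 = ₹585,000. The remaining ₹1,170,000 passes to the descendants.
The descendants' portion (₹1,170,000) is divided into 5 shares of ₹234,000: Liora, Una, and Noor each take ₹234,000; Oskar's ₹234,000 share passes to Oskar's issue; Anna's ₹234,000 share passes to Anna's issue.
Oskar's share (₹234,000) is divided into 3 shares of ₹78,000: Paloma, Vikram, and Delphine each take ₹78,000.
Anna's share (₹234,000) passes entirely to Esperanza.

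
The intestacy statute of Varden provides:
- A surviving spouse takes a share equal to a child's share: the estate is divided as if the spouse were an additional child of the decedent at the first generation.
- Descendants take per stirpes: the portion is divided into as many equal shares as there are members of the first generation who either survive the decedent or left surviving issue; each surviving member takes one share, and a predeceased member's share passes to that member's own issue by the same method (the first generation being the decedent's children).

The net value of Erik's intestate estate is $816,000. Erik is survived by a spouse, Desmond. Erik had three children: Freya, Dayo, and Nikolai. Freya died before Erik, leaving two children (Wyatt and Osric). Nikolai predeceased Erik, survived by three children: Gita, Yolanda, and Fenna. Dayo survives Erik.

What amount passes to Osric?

Osric receives $102,000.

The spouse counts as an additional share at the children's level, so there are 4 primary shares of $204,000. Desmond takes one such share ($204,000).
The children's combined portion ($612,000) is divided into 3 shares of $204,000: Dayo takes $204,000; Freya's $204,000 share passes to Freya's issue; Nikolai's $204,000 share passes to Nikolai's issue.
Freya's share ($204,000) is divided into 2 shares of $102,000: Wyatt and Osric each take $102,000.
Nikolai's share ($204,000) is divided into 3 shares of $68,000: Gita, Yolanda, and Fenna each take $68,000.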